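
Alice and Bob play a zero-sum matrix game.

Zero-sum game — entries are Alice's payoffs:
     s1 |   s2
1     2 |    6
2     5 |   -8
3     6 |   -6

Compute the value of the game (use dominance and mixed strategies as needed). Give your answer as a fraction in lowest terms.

Row 2 is strictly dominated by row 3, so Alice never plays it.
The remaining 2×2 game on (1, 3) × (s1, s2) has no saddle point. Let Alice play 1 with probability p; indifference gives 2p + 6(1−p) = 6p − 6(1−p), so p = 3/4.
Similarly Bob's optimal q on s1 is 3/4, and the value is 2·(3/4) + (6)·(1/4) = 3.

3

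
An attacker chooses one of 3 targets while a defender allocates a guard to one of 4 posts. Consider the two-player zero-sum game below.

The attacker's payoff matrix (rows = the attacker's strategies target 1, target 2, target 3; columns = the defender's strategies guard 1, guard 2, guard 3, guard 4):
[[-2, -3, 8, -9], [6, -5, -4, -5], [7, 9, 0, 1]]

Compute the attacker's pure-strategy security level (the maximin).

The worst-case payoff for each row is target 1: -9, target 2: -5, target 3: 0.
The best of these is 0.

0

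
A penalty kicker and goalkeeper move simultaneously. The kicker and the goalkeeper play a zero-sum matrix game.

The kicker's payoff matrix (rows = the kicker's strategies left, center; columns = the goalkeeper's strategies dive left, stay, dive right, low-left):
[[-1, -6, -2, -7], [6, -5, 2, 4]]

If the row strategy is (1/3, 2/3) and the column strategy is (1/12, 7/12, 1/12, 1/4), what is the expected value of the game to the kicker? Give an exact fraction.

-8/3

Against (1/12, 7/12, 1/12, 1/4), each row's expected payoff is left: -11/2; center: -5/4.
Taking the (1/3, 2/3)-weighted average: (1/3)·(-11/2) + (2/3)·(-5/4) = -8/3.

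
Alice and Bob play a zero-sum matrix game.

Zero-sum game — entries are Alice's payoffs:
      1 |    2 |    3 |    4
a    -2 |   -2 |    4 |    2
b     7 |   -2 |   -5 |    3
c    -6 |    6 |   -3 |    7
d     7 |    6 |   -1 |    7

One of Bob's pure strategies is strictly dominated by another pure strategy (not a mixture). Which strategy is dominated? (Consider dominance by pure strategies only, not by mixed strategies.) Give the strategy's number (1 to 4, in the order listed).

Bob prefers columns that give Alice less. Compare 4 with 2: -2 < 2, -2 < 3, 6 < 7, 6 < 7.
So 2 strictly dominates 4 for Bob; 4 is strictly dominated.

4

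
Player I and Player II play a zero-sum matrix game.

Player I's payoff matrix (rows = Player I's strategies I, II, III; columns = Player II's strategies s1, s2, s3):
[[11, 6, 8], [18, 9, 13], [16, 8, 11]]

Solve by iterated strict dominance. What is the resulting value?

Column s1 is strictly dominated by s2 for Player II (6<11, 9<18, 8<16); eliminate s1.
Row III is strictly dominated by row II (9>8, 13>11); eliminate III.
Row I is strictly dominated by row II (9>6, 13>8); eliminate I.
Column s3 is strictly dominated by s2 for Player II (9<13); eliminate s3.
Only (II, s2) remains, with payoff 9.

9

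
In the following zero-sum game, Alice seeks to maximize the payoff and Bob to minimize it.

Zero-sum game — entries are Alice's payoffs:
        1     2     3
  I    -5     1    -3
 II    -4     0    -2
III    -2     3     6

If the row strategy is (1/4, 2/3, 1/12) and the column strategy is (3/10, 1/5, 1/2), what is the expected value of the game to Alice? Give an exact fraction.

Against (3/10, 1/5, 1/2), each row's expected payoff is I: -14/5; II: -11/5; III: 3.
Taking the (1/4, 2/3, 1/12)-weighted average: (1/4)·(-14/5) + (2/3)·(-11/5) + (1/12)·(3) = -23/12.

-23/12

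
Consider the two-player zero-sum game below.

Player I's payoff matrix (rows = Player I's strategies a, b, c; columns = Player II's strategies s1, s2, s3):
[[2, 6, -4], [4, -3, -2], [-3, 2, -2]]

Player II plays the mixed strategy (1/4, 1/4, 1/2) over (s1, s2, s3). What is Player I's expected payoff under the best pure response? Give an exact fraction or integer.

a: (2)·(1/4) + (6)·(1/4) + (-4)·(1/2) = 0.
b: (4)·(1/4) + (-3)·(1/4) + (-2)·(1/2) = -3/4.
c: (-3)·(1/4) + (2)·(1/4) + (-2)·(1/2) = -5/4.
The best pure response is a with expected payoff 0.

0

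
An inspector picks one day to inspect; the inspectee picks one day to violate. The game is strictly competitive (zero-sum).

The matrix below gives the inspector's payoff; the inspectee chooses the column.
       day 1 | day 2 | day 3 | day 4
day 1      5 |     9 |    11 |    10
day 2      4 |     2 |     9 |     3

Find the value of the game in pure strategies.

5

Row minima: 5, 2 → the inspector's maximin is 5.
Column maxima: 5, 9, 11, 10 → the inspectee's minimax is 5.
They coincide at (day 1, day 1), so the value is 5.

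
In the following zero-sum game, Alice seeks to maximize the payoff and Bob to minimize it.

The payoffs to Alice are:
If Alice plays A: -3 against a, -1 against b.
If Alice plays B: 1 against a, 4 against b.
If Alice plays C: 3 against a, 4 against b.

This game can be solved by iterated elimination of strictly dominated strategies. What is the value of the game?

Row A is strictly dominated by row B (1>-3, 4>-1); eliminate A.
Column b is strictly dominated by a for Bob (1<4, 3<4); eliminate b.
Row B is strictly dominated by row C (3>1); eliminate B.
Only (C, a) remains, with payoff 3.

3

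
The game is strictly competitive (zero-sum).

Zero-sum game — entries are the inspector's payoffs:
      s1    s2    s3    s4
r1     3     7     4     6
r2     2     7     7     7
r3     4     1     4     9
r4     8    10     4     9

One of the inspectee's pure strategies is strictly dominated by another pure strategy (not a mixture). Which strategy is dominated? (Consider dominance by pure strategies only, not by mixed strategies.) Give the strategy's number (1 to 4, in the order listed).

The inspectee prefers columns that give the inspector less. Compare s4 with s1: 3 < 6, 2 < 7, 4 < 9, 8 < 9.
So s1 strictly dominates s4 for the inspectee; s4 is strictly dominated.

4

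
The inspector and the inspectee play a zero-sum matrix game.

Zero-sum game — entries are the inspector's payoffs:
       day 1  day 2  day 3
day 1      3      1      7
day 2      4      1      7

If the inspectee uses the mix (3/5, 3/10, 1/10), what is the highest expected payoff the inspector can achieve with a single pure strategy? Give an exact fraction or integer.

day 1: (3)·(3/5) + (1)·(3/10) + (7)·(1/10) = 14/5.
day 2: (4)·(3/5) + (1)·(3/10) + (7)·(1/10) = 17/5.
The best pure response is day 2 with expected payoff 17/5.

17/5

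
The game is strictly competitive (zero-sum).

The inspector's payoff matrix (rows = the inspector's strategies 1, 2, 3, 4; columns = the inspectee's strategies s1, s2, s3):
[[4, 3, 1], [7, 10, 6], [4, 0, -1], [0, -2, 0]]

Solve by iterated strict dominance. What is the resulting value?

Row 3 is strictly dominated by row 2 (7>4, 10>0, 6>-1); eliminate 3.
Row 4 is strictly dominated by row 1 (4>0, 3>-2, 1>0); eliminate 4.
Column s2 is strictly dominated by s3 for the inspectee (1<3, 6<10); eliminate s2.
Column s1 is strictly dominated by s3 for the inspectee (1<4, 6<7); eliminate s1.
Row 1 is strictly dominated by row 2 (6>1); eliminate 1.
Only (2, s3) remains, with payoff 6.

6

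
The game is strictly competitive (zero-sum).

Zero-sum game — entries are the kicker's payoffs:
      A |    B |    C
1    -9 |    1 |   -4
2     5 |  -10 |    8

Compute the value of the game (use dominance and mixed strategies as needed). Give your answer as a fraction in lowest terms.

-17/5

Column C is strictly dominated by A for the goalkeeper (it gives the kicker more in every row).
The remaining 2×2 game on (1, 2) × (A, B) has no saddle point. Let the kicker play 1 with probability p; indifference gives −9p + 5(1−p) = p − 10(1−p), so p = 3/5.
Similarly the goalkeeper's optimal q on A is 11/25, and the value is -9·(11/25) + (1)·(14/25) = -17/5.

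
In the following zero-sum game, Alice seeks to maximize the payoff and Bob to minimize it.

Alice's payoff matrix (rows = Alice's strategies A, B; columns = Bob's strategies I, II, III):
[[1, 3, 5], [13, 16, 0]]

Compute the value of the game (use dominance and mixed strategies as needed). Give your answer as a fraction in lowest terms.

65/17

Column II is strictly dominated by I for Bob (it gives Alice more in every row).
The remaining 2×2 game on (A, B) × (I, III) has no saddle point. Let Alice play A with probability p; indifference gives p + 13(1−p) = 5p, so p = 13/17.
Similarly Bob's optimal q on I is 5/17, and the value is 1·(5/17) + (5)·(12/17) = 65/17.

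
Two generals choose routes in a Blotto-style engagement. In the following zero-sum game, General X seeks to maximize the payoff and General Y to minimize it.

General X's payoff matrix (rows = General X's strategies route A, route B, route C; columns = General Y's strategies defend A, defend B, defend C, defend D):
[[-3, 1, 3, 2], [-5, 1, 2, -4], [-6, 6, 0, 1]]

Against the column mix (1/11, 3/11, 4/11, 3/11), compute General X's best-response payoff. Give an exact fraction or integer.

18/11

route A: (-3)·(1/11) + (1)·(3/11) + (3)·(4/11) + (2)·(3/11) = 18/11.
route B: (-5)·(1/11) + (1)·(3/11) + (2)·(4/11) + (-4)·(3/11) = -6/11.
route C: (-6)·(1/11) + (6)·(3/11) + (0)·(4/11) + (1)·(3/11) = 15/11.
The best pure response is route A with expected payoff 18/11.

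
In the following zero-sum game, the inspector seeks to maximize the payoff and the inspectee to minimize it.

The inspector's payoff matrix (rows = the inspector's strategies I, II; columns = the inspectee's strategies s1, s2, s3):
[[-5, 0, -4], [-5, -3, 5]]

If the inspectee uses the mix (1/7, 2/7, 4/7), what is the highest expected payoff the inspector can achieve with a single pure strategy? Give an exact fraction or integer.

I: (-5)·(1/7) + (0)·(2/7) + (-4)·(4/7) = -3.
II: (-5)·(1/7) + (-3)·(2/7) + (5)·(4/7) = 9/7.
The best pure response is II with expected payoff 9/7.

9/7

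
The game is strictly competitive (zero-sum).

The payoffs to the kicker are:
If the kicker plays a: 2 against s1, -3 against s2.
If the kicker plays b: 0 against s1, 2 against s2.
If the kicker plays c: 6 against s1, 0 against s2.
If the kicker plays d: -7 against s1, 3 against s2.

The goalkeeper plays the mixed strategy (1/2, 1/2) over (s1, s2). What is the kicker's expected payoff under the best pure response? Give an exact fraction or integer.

3

a: (2)·(1/2) + (-3)·(1/2) = -1/2.
b: (0)·(1/2) + (2)·(1/2) = 1.
c: (6)·(1/2) + (0)·(1/2) = 3.
d: (-7)·(1/2) + (3)·(1/2) = -2.
The best pure response is c with expected payoff 3.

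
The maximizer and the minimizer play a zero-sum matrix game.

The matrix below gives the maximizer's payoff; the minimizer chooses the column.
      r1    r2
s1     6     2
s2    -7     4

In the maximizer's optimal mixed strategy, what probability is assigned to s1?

11/15

Row minima are 2 and -7, so the maximizer's maximin is 2; column maxima are 6 and 4, so the minimizer's minimax is 4. These differ, so the equilibrium is in mixed strategies.
Let the maximizer play s1 with probability p. The minimizer is indifferent when 6p − 7(1−p) = 2p + 4(1−p), giving p = 11/15.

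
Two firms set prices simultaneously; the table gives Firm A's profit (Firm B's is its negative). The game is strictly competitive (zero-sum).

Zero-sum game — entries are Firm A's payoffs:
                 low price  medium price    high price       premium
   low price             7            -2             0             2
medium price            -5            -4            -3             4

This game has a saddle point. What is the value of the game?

Row minima: -2, -5 → Firm A's maximin is -2.
Column maxima: 7, -2, 0, 4 → Firm B's minimax is -2.
They coincide at (low price, medium price), so the value is -2.

-2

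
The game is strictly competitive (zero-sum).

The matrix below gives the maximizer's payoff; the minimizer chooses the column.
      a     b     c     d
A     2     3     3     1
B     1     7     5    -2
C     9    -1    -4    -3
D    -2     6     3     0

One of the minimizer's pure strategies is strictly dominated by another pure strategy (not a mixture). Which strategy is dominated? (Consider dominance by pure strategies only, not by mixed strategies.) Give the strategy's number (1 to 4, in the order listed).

The minimizer prefers columns that give the maximizer less. Compare b with d: 1 < 3, -2 < 7, -3 < -1, 0 < 6.
So d strictly dominates b for the minimizer; b is strictly dominated.

2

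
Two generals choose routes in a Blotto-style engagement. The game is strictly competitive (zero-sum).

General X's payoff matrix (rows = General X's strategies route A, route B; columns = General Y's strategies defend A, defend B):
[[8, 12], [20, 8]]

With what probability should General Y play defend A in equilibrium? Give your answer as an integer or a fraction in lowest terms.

Row minima are 8 and 8, so General X's maximin is 8; column maxima are 20 and 12, so General Y's minimax is 12. These differ, so the equilibrium is in mixed strategies.
Let General Y play defend A with probability q. General X is indifferent when 8q + 12(1−q) = 20q + 8(1−q), giving q = 1/4.

1/4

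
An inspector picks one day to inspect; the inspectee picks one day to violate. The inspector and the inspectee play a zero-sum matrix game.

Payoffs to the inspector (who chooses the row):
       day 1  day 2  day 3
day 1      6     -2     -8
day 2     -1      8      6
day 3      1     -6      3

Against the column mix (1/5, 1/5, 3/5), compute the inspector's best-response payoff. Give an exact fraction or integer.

day 1: (6)·(1/5) + (-2)·(1/5) + (-8)·(3/5) = -4.
day 2: (-1)·(1/5) + (8)·(1/5) + (6)·(3/5) = 5.
day 3: (1)·(1/5) + (-6)·(1/5) + (3)·(3/5) = 4/5.
The best pure response is day 2 with expected payoff 5.

5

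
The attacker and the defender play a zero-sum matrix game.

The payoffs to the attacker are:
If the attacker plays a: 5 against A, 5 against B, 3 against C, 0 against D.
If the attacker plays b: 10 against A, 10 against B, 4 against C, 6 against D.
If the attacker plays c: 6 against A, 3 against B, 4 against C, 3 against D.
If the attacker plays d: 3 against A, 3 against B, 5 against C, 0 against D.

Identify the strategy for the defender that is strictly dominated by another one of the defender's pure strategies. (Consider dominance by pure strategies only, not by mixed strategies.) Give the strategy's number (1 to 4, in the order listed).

The defender prefers columns that give the attacker less. Compare A with D: 0 < 5, 6 < 10, 3 < 6, 0 < 3.
So D strictly dominates A for the defender; A is strictly dominated.

1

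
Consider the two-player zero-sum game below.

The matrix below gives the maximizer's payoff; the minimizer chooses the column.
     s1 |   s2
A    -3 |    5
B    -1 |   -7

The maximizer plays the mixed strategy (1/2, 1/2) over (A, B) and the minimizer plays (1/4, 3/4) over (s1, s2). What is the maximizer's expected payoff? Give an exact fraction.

-5/4

Against (1/4, 3/4), each row's expected payoff is A: 3; B: -11/2.
Taking the (1/2, 1/2)-weighted average: (1/2)·(3) + (1/2)·(-11/2) = -5/4.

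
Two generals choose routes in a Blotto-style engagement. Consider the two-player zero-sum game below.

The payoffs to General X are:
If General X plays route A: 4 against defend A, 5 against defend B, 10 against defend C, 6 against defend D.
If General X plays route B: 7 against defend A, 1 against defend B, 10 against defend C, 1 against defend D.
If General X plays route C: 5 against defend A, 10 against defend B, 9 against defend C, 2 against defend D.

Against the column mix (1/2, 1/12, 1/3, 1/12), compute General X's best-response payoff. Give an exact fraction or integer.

route A: (4)·(1/2) + (5)·(1/12) + (10)·(1/3) + (6)·(1/12) = 25/4.
route B: (7)·(1/2) + (1)·(1/12) + (10)·(1/3) + (1)·(1/12) = 7.
route C: (5)·(1/2) + (10)·(1/12) + (9)·(1/3) + (2)·(1/12) = 13/2.
The best pure response is route B with expected payoff 7.

7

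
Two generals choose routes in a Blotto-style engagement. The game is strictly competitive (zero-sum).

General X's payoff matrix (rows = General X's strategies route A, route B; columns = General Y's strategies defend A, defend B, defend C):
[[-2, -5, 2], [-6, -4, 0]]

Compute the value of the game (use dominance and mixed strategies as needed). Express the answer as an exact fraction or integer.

Column defend C is strictly dominated by defend A for General Y (it gives General X more in every row).
The remaining 2×2 game on (route A, route B) × (defend A, defend B) has no saddle point. Let General X play route A with probability p; indifference gives −2p − 6(1−p) = −5p − 4(1−p), so p = 2/5.
Similarly General Y's optimal q on defend A is 1/5, and the value is -2·(1/5) + (-5)·(4/5) = -22/5.

-22/5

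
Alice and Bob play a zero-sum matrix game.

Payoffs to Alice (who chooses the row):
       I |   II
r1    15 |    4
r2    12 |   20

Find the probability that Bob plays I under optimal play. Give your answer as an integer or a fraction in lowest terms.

Row minima are 4 and 12, so Alice's maximin is 12; column maxima are 15 and 20, so Bob's minimax is 15. These differ, so the equilibrium is in mixed strategies.
Let Bob play I with probability q. Alice is indifferent when 15q + 4(1−q) = 12q + 20(1−q), giving q = 16/19.

16/19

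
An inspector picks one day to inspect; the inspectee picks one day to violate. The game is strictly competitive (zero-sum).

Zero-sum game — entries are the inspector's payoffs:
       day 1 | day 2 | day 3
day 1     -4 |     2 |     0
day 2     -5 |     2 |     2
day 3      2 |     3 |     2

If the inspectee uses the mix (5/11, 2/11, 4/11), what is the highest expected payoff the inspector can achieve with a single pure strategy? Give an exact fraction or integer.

day 1: (-4)·(5/11) + (2)·(2/11) + (0)·(4/11) = -16/11.
day 2: (-5)·(5/11) + (2)·(2/11) + (2)·(4/11) = -13/11.
day 3: (2)·(5/11) + (3)·(2/11) + (2)·(4/11) = 24/11.
The best pure response is day 3 with expected payoff 24/11.

24/11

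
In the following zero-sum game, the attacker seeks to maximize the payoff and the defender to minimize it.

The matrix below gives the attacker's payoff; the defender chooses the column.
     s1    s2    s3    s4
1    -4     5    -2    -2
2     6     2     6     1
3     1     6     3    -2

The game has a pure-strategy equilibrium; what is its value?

1

Row minima: -4, 1, -2 → the attacker's maximin is 1.
Column maxima: 6, 6, 6, 1 → the defender's minimax is 1.
They coincide at (2, s4), so the value is 1.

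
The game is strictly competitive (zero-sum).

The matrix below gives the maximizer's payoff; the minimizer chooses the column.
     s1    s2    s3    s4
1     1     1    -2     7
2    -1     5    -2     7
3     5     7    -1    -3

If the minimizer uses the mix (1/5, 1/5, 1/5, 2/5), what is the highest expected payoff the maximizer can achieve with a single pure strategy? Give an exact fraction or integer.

1: (1)·(1/5) + (1)·(1/5) + (-2)·(1/5) + (7)·(2/5) = 14/5.
2: (-1)·(1/5) + (5)·(1/5) + (-2)·(1/5) + (7)·(2/5) = 16/5.
3: (5)·(1/5) + (7)·(1/5) + (-1)·(1/5) + (-3)·(2/5) = 1.
The best pure response is 2 with expected payoff 16/5.

16/5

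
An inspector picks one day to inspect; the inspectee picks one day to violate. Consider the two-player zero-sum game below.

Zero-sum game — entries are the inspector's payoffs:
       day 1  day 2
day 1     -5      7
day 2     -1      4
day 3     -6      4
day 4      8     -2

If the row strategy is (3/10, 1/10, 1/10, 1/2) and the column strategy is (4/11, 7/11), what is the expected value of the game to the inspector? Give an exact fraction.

Against (4/11, 7/11), each row's expected payoff is day 1: 29/11; day 2: 24/11; day 3: 4/11; day 4: 18/11.
Taking the (3/10, 1/10, 1/10, 1/2)-weighted average: (3/10)·(29/11) + (1/10)·(24/11) + (1/10)·(4/11) + (1/2)·(18/11) = 41/22.

41/22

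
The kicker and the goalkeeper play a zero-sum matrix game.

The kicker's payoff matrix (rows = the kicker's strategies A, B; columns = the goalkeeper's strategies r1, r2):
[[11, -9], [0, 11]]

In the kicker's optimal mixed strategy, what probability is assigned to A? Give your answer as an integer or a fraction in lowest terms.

Row minima are -9 and 0, so the kicker's maximin is 0; column maxima are 11 and 11, so the goalkeeper's minimax is 11. These differ, so the equilibrium is in mixed strategies.
Let the kicker play A with probability p. The goalkeeper is indifferent when 11p = −9p + 11(1−p), giving p = 11/31.

11/31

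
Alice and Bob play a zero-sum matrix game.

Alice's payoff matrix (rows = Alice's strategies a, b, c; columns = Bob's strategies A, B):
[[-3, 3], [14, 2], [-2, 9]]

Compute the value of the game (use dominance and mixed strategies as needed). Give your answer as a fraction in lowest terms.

Row a is strictly dominated by row c, so Alice never plays it.
The remaining 2×2 game on (b, c) × (A, B) has no saddle point. Let Alice play b with probability p; indifference gives 14p − 2(1−p) = 2p + 9(1−p), so p = 11/23.
Similarly Bob's optimal q on A is 7/23, and the value is 14·(7/23) + (2)·(16/23) = 130/23.

130/23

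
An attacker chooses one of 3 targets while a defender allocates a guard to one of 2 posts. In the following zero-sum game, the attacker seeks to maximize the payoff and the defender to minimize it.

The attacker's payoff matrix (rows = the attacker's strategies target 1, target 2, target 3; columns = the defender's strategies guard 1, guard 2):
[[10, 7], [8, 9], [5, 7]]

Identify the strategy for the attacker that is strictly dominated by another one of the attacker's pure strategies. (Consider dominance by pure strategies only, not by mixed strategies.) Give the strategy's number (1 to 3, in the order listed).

3

Compare target 3 with target 2: 8 > 5, 9 > 7.
So target 2 strictly dominates target 3 for the attacker; target 3 is strictly dominated.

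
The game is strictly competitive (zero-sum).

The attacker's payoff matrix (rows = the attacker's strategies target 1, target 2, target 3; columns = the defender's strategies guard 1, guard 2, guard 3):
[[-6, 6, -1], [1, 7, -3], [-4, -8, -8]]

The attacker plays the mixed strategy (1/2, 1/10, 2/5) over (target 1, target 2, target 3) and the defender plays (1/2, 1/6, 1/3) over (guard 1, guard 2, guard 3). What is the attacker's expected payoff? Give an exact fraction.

Against (1/2, 1/6, 1/3), each row's expected payoff is target 1: -7/3; target 2: 2/3; target 3: -6.
Taking the (1/2, 1/10, 2/5)-weighted average: (1/2)·(-7/3) + (1/10)·(2/3) + (2/5)·(-6) = -7/2.

-7/2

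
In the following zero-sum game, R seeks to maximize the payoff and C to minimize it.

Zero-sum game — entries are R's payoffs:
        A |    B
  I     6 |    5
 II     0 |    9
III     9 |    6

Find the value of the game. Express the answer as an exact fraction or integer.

Row I is strictly dominated by row III, so R never plays it.
The remaining 2×2 game on (II, III) × (A, B) has no saddle point. Let R play II with probability p; indifference gives 9(1−p) = 9p + 6(1−p), so p = 1/4.
Similarly C's optimal q on A is 1/4, and the value is 0·(1/4) + (9)·(3/4) = 27/4.

27/4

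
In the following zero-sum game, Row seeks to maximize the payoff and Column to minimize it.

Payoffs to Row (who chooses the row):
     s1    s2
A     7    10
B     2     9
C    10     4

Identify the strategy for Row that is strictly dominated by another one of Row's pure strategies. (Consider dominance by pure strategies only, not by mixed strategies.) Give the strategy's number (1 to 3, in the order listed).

Compare B with A: 7 > 2, 10 > 9.
So A strictly dominates B for Row; B is strictly dominated.

2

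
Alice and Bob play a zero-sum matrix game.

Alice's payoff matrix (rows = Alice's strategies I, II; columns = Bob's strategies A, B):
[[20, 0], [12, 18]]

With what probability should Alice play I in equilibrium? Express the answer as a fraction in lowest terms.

Row minima are 0 and 12, so Alice's maximin is 12; column maxima are 20 and 18, so Bob's minimax is 18. These differ, so the equilibrium is in mixed strategies.
Let Alice play I with probability p. Bob is indifferent when 20p + 12(1−p) = 18(1−p), giving p = 3/13.

3/13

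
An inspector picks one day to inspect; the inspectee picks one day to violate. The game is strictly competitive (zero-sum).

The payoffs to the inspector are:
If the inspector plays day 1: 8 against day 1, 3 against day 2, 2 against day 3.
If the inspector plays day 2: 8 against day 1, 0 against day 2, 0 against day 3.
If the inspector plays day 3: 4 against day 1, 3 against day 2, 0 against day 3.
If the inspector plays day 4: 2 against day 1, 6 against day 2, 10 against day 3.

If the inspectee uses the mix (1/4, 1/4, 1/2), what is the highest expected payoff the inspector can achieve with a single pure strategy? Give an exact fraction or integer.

7

day 1: (8)·(1/4) + (3)·(1/4) + (2)·(1/2) = 15/4.
day 2: (8)·(1/4) + (0)·(1/4) + (0)·(1/2) = 2.
day 3: (4)·(1/4) + (3)·(1/4) + (0)·(1/2) = 7/4.
day 4: (2)·(1/4) + (6)·(1/4) + (10)·(1/2) = 7.
The best pure response is day 4 with expected payoff 7.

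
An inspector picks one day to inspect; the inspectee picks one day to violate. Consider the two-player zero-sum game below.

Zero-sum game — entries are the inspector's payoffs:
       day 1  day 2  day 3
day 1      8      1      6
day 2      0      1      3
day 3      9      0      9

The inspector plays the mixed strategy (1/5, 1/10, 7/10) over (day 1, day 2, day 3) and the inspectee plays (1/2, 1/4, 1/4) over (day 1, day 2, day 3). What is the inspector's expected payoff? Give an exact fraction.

239/40

Against (1/2, 1/4, 1/4), each row's expected payoff is day 1: 23/4; day 2: 1; day 3: 27/4.
Taking the (1/5, 1/10, 7/10)-weighted average: (1/5)·(23/4) + (1/10)·(1) + (7/10)·(27/4) = 239/40.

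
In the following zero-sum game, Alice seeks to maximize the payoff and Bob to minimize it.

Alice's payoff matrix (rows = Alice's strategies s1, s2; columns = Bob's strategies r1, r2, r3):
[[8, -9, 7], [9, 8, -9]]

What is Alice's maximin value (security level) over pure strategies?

The worst-case payoff for each row is s1: -9, s2: -9.
The best of these is -9.

-9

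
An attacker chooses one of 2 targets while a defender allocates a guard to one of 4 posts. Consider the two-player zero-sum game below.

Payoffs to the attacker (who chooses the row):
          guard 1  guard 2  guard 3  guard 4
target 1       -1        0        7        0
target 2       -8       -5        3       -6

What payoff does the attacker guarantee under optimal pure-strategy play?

-1

Row minima: -1, -8 → the attacker's maximin is -1.
Column maxima: -1, 0, 7, 0 → the defender's minimax is -1.
They coincide at (target 1, guard 1), so the value is -1.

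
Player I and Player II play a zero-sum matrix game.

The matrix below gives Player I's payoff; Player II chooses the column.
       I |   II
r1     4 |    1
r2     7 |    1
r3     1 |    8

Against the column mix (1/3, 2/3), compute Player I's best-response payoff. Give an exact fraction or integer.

r1: (4)·(1/3) + (1)·(2/3) = 2.
r2: (7)·(1/3) + (1)·(2/3) = 3.
r3: (1)·(1/3) + (8)·(2/3) = 17/3.
The best pure response is r3 with expected payoff 17/3.

17/3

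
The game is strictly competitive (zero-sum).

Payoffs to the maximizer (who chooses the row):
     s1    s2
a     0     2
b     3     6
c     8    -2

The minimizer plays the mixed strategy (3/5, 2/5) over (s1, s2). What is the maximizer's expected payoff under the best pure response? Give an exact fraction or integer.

a: (0)·(3/5) + (2)·(2/5) = 4/5.
b: (3)·(3/5) + (6)·(2/5) = 21/5.
c: (8)·(3/5) + (-2)·(2/5) = 4.
The best pure response is b with expected payoff 21/5.

21/5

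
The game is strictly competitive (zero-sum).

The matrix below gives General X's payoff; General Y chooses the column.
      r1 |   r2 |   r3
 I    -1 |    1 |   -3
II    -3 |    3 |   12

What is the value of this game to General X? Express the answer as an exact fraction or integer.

-21/17

Column r2 is strictly dominated by r1 for General Y (it gives General X more in every row).
The remaining 2×2 game on (I, II) × (r1, r3) has no saddle point. Let General X play I with probability p; indifference gives −p − 3(1−p) = −3p + 12(1−p), so p = 15/17.
Similarly General Y's optimal q on r1 is 15/17, and the value is -1·(15/17) + (-3)·(2/17) = -21/17.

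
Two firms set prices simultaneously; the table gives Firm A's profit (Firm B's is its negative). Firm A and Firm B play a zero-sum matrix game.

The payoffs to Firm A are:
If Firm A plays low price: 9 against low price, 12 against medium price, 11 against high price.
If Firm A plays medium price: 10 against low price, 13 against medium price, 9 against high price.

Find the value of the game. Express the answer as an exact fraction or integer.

29/3

Column medium price is strictly dominated by high price for Firm B (it gives Firm A more in every row).
The remaining 2×2 game on (low price, medium price) × (low price, high price) has no saddle point. Let Firm A play low price with probability p; indifference gives 9p + 10(1−p) = 11p + 9(1−p), so p = 1/3.
Similarly Firm B's optimal q on low price is 2/3, and the value is 9·(2/3) + (11)·(1/3) = 29/3.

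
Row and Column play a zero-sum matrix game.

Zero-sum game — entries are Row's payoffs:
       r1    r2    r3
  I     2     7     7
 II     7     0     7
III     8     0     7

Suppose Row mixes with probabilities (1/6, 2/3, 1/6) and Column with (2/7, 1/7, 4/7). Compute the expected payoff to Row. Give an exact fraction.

251/42

Against (2/7, 1/7, 4/7), each row's expected payoff is I: 39/7; II: 6; III: 44/7.
Taking the (1/6, 2/3, 1/6)-weighted average: (1/6)·(39/7) + (2/3)·(6) + (1/6)·(44/7) = 251/42.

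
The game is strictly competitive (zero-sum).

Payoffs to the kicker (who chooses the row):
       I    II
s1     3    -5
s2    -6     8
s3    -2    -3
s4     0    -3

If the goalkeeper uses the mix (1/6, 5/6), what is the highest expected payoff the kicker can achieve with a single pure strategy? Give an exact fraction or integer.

17/3

s1: (3)·(1/6) + (-5)·(5/6) = -11/3.
s2: (-6)·(1/6) + (8)·(5/6) = 17/3.
s3: (-2)·(1/6) + (-3)·(5/6) = -17/6.
s4: (0)·(1/6) + (-3)·(5/6) = -5/2.
The best pure response is s2 with expected payoff 17/3.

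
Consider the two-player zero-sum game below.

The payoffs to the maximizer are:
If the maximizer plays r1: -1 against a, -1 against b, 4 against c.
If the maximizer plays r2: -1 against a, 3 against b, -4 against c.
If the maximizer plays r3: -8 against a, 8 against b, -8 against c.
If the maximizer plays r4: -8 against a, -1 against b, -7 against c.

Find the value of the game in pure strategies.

Row minima: -1, -4, -8, -8 → the maximizer's maximin is -1.
Column maxima: -1, 8, 4 → the minimizer's minimax is -1.
They coincide at (r1, a), so the value is -1.

-1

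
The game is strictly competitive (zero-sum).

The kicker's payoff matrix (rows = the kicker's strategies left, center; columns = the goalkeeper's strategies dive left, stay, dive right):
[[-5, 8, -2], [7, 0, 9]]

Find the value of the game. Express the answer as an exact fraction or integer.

14/5

Column dive right is strictly dominated by dive left for the goalkeeper (it gives the kicker more in every row).
The remaining 2×2 game on (left, center) × (dive left, stay) has no saddle point. Let the kicker play left with probability p; indifference gives −5p + 7(1−p) = 8p, so p = 7/20.
Similarly the goalkeeper's optimal q on dive left is 2/5, and the value is -5·(2/5) + (8)·(3/5) = 14/5.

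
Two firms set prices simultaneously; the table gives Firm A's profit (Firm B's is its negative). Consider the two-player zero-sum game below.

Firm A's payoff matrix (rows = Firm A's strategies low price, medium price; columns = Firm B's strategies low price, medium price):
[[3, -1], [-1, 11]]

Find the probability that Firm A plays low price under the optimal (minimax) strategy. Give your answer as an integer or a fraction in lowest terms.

Row minima are -1 and -1, so Firm A's maximin is -1; column maxima are 3 and 11, so Firm B's minimax is 3. These differ, so the equilibrium is in mixed strategies.
Let Firm A play low price with probability p. Firm B is indifferent when 3p − (1−p) = −p + 11(1−p), giving p = 3/4.

3/4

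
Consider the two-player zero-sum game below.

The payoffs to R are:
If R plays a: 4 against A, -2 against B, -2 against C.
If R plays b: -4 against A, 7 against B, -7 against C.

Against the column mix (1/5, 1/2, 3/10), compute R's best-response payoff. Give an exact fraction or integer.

a: (4)·(1/5) + (-2)·(1/2) + (-2)·(3/10) = -4/5.
b: (-4)·(1/5) + (7)·(1/2) + (-7)·(3/10) = 3/5.
The best pure response is b with expected payoff 3/5.

3/5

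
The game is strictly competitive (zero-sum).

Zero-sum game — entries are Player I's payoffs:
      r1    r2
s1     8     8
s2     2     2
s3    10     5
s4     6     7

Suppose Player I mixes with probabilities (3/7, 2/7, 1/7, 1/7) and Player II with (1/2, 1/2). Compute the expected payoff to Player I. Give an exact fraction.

Against (1/2, 1/2), each row's expected payoff is s1: 8; s2: 2; s3: 15/2; s4: 13/2.
Taking the (3/7, 2/7, 1/7, 1/7)-weighted average: (3/7)·(8) + (2/7)·(2) + (1/7)·(15/2) + (1/7)·(13/2) = 6.

6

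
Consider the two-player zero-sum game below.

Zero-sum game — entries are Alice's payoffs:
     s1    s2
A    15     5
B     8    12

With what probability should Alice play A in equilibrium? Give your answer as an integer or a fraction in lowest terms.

Row minima are 5 and 8, so Alice's maximin is 8; column maxima are 15 and 12, so Bob's minimax is 12. These differ, so the equilibrium is in mixed strategies.
Let Alice play A with probability p. Bob is indifferent when 15p + 8(1−p) = 5p + 12(1−p), giving p = 2/7.

2/7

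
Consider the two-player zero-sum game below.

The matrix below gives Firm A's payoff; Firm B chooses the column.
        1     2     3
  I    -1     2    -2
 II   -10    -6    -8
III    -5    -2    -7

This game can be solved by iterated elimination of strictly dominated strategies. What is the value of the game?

-2

Row II is strictly dominated by row I (-1>-10, 2>-6, -2>-8); eliminate II.
Row III is strictly dominated by row I (-1>-5, 2>-2, -2>-7); eliminate III.
Column 1 is strictly dominated by 3 for Firm B (-2<-1); eliminate 1.
Column 2 is strictly dominated by 3 for Firm B (-2<2); eliminate 2.
Only (I, 3) remains, with payoff -2.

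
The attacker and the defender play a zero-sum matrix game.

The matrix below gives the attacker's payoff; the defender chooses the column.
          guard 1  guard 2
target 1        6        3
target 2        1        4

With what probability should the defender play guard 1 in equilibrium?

1/6

Row minima are 3 and 1, so the attacker's maximin is 3; column maxima are 6 and 4, so the defender's minimax is 4. These differ, so the equilibrium is in mixed strategies.
Let the defender play guard 1 with probability q. The attacker is indifferent when 6q + 3(1−q) = q + 4(1−q), giving q = 1/6.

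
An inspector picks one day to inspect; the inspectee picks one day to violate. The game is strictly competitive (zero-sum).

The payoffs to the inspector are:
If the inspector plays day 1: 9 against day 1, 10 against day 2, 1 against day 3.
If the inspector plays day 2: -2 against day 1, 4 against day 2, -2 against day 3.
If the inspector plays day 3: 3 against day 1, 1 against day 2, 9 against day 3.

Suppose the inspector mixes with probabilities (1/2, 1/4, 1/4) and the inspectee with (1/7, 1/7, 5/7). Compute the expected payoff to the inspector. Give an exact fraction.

89/28

Against (1/7, 1/7, 5/7), each row's expected payoff is day 1: 24/7; day 2: -8/7; day 3: 7.
Taking the (1/2, 1/4, 1/4)-weighted average: (1/2)·(24/7) + (1/4)·(-8/7) + (1/4)·(7) = 89/28.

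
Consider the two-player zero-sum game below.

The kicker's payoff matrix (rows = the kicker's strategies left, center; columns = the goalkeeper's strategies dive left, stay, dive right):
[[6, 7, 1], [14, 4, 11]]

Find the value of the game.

Column dive left is strictly dominated by dive right for the goalkeeper (it gives the kicker more in every row).
The remaining 2×2 game on (left, center) × (stay, dive right) has no saddle point. Let the kicker play left with probability p; indifference gives 7p + 4(1−p) = p + 11(1−p), so p = 7/13.
Similarly the goalkeeper's optimal q on stay is 10/13, and the value is 7·(10/13) + (1)·(3/13) = 73/13.

73/13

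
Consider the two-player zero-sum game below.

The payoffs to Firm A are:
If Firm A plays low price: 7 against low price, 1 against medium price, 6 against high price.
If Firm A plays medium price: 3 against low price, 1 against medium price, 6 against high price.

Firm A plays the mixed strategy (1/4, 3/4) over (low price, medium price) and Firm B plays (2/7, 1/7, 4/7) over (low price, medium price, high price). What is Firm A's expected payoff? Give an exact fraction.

Against (2/7, 1/7, 4/7), each row's expected payoff is low price: 39/7; medium price: 31/7.
Taking the (1/4, 3/4)-weighted average: (1/4)·(39/7) + (3/4)·(31/7) = 33/7.

33/7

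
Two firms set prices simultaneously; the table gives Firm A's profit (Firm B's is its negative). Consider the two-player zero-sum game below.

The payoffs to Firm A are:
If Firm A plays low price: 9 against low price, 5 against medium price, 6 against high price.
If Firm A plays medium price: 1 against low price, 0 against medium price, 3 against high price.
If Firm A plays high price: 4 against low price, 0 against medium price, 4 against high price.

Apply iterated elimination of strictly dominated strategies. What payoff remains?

Row medium price is strictly dominated by row low price (9>1, 5>0, 6>3); eliminate medium price.
Column low price is strictly dominated by medium price for Firm B (5<9, 0<4); eliminate low price.
Row high price is strictly dominated by row low price (5>0, 6>4); eliminate high price.
Column high price is strictly dominated by medium price for Firm B (5<6); eliminate high price.
Only (low price, medium price) remains, with payoff 5.

5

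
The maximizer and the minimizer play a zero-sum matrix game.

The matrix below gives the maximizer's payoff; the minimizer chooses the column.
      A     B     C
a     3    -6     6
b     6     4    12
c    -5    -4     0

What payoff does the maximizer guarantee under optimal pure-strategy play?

Row minima: -6, 4, -5 → the maximizer's maximin is 4.
Column maxima: 6, 4, 12 → the minimizer's minimax is 4.
They coincide at (b, B), so the value is 4.

4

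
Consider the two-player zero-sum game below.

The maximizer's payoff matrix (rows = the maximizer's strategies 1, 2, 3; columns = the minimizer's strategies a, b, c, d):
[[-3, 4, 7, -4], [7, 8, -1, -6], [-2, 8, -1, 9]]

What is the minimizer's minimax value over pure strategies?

The worst case (largest entry) in each column is a: 7, b: 8, c: 7, d: 9.
The best (smallest) of these is 7.

7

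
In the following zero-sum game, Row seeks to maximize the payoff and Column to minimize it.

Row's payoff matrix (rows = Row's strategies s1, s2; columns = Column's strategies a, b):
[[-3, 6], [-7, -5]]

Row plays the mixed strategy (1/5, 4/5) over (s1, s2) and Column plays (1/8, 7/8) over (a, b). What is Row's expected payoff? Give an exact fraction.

-129/40

Against (1/8, 7/8), each row's expected payoff is s1: 39/8; s2: -21/4.
Taking the (1/5, 4/5)-weighted average: (1/5)·(39/8) + (4/5)·(-21/4) = -129/40.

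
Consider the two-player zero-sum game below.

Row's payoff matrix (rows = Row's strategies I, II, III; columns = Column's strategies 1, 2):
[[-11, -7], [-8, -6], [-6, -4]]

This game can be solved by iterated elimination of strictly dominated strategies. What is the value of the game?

-6

Row I is strictly dominated by row II (-8>-11, -6>-7); eliminate I.
Row II is strictly dominated by row III (-6>-8, -4>-6); eliminate II.
Column 2 is strictly dominated by 1 for Column (-6<-4); eliminate 2.
Only (III, 1) remains, with payoff -6.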